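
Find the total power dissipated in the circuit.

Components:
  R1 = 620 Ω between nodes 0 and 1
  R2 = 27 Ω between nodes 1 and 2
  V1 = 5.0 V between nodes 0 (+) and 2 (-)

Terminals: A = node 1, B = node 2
Nodal analysis, taking node 2 as the 0 V reference.
Source V1 fixes V_0 = 5 V.
KCL at each unknown node (sum of currents leaving = 0; resistances in Ω):
  Node 1: (V_1 - 5)/620 + (V_1 - 0)/27 = 0
Collecting terms: 0.03865 × V_1 = 0.008065  =>  V_1 = 0.2087 V
Power in each resistor, P = (ΔV)²/R:
  P_R1 = (5 - 0.2087)²/620 = 0.03703 W
  P_R2 = (0.2087 - 0)²/27 = 0.001612 W
P_total = P_R1 + P_R2 = 0.03864 W

Final answer: 0.03864 W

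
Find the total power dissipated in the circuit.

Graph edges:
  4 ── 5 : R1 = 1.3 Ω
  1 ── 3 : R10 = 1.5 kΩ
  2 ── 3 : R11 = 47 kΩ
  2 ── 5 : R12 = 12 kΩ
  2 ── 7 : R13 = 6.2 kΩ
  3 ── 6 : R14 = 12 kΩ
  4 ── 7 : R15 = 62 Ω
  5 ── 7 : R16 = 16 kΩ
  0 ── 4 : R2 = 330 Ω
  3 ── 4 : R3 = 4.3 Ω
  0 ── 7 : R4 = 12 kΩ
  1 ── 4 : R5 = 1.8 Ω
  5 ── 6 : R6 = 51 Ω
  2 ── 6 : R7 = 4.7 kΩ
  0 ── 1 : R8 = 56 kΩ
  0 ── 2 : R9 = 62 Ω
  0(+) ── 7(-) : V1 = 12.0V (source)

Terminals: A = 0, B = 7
Nodal analysis, taking node 7 as the 0 V reference.
Source V1 fixes V_0 = 12 V.
KCL at each unknown node (sum of currents leaving = 0; resistances in Ω):
  Node 1: (V_1 - V_4)/1.8 + (V_1 - 12)/56000 + (V_1 - V_3)/1500 = 0
  Node 2: (V_2 - V_6)/4700 + (V_2 - 12)/62 + (V_2 - V_3)/47000 + (V_2 - V_5)/12000 + (V_2 - 0)/6200 = 0
  Node 3: (V_3 - V_4)/4.3 + (V_3 - V_1)/1500 + (V_3 - V_2)/47000 + (V_3 - V_6)/12000 = 0
  Node 4: (V_4 - V_5)/1.3 + (V_4 - 12)/330 + (V_4 - V_3)/4.3 + (V_4 - V_1)/1.8 + (V_4 - 0)/62 = 0
  Node 5: (V_5 - V_4)/1.3 + (V_5 - V_6)/51 + (V_5 - V_2)/12000 + (V_5 - 0)/16000 = 0
  Node 6: (V_6 - V_5)/51 + (V_6 - V_2)/4700 + (V_6 - V_3)/12000 = 0
Collecting terms (coefficients in siemens):
  0.5562·V_1 - 0.0006667·V_3 - 0.5556·V_4 = 0.0002143
  0.01661·V_2 - 0.00002128·V_3 - 0.00008333·V_5 - 0.0002128·V_6 = 0.1935
  0.2333·V_3 - 0.0006667·V_1 - 0.00002128·V_2 - 0.2326·V_4 - 0.00008333·V_6 = 0
  1.577·V_4 - 0.5556·V_1 - 0.2326·V_3 - 0.7692·V_5 = 0.03636
  0.789·V_5 - 0.00008333·V_2 - 0.7692·V_4 - 0.01961·V_6 = 0
  0.0199·V_6 - 0.0002128·V_2 - 0.00008333·V_3 - 0.01961·V_5 = 0
Solving these 6 simultaneous equations (Gaussian elimination) gives:
  V_1 = 2.059 V, V_2 = 11.69 V, V_3 = 2.06 V, V_4 = 2.059 V
  V_5 = 2.062 V, V_6 = 2.165 V
Power in each resistor, P = (ΔV)²/R:
  P_R1 = (2.059 - 2.062)²/1.3 = 0.000009425 W
  P_R2 = (12 - 2.059)²/330 = 0.2995 W
  P_R3 = (2.06 - 2.059)²/4.3 = 0.0000001958 W
  P_R4 = (12 - 0)²/12000 = 0.012 W
  P_R5 = (2.059 - 2.059)²/1.8 = 0.00000005697 W
  P_R6 = (2.062 - 2.165)²/51 = 0.0002078 W
  P_R7 = (11.69 - 2.165)²/4700 = 0.01932 W
  P_R8 = (12 - 2.059)²/56000 = 0.001765 W
  P_R9 = (12 - 11.69)²/62 = 0.001502 W
  P_R10 = (2.059 - 2.06)²/1500 = 0.0000000002379 W
  P_R11 = (11.69 - 2.06)²/47000 = 0.001975 W
  P_R12 = (11.69 - 2.062)²/12000 = 0.007732 W
  P_R13 = (11.69 - 0)²/6200 = 0.02206 W
  P_R14 = (2.06 - 2.165)²/12000 = 0.0000009282 W
  P_R15 = (2.059 - 0)²/62 = 0.06837 W
  P_R16 = (2.062 - 0)²/16000 = 0.0002658 W
P_total = P_R1 + P_R2 + P_R3 + P_R4 + P_R5 + P_R6 + P_R7 + P_R8 + P_R9 + P_R10 + P_R11 + P_R12 + P_R13 + P_R14 + P_R15 + P_R16 = 0.4347 W

Final answer: 0.4347 W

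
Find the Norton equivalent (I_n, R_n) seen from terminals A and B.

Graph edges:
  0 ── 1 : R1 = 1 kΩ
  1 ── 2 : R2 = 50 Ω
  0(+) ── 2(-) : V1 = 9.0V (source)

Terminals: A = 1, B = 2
Find the Thévenin equivalent first; then I_n = V_th/R_th and R_n = R_th.
Step 1 — V_th is the open-circuit voltage V_A - V_B (nothing connected across the terminals).
Nodal analysis, taking node 2 as the 0 V reference.
Source V1 fixes V_0 = 9 V.
KCL at each unknown node (sum of currents leaving = 0; resistances in Ω):
  Node 1: (V_1 - 9)/1000 + (V_1 - 0)/50 = 0
Collecting terms: 0.021 × V_1 = 0.009  =>  V_1 = 0.4286 V
V_th = V_1 - V_2 = 0.4286 - 0 = 0.4286 V
Step 2 — R_th: zero the source — replace V1 by a short circuit (node 2 merges into node 0) — and find the resistance seen between A (node 1) and B (node 0).
Reduce the network between node 1 (A) and node 0 (B) by series/parallel combination:
  Rp1 = R1 ‖ R2 (parallel, both between nodes 0 and 1) = 1/(1/1000 + 1/50) = 47.62 Ω
R_th = 47.62 Ω
I_n = V_th/R_th = 0.4286/47.62 = 0.009 A, and R_n = R_th = 47.62 Ω

Final answer: I_n = 0.009 A, R_n = 47.62 Ω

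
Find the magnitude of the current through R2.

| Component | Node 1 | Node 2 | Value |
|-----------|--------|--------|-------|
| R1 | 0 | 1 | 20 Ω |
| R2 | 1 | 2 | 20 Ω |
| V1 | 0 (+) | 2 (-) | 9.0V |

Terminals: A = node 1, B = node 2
Nodal analysis, taking node 2 as the 0 V reference.
Source V1 fixes V_0 = 9 V.
KCL at each unknown node (sum of currents leaving = 0; resistances in Ω):
  Node 1: (V_1 - 9)/20 + (V_1 - 0)/20 = 0
Collecting terms: 0.1 × V_1 = 0.45  =>  V_1 = 4.5 V
I_R2 = (V_1 - V_2)/R2 = (4.5 - 0)/20 = 0.225 A
|I_R2| = 0.225 A

Final answer: |I_R2| = 0.225 A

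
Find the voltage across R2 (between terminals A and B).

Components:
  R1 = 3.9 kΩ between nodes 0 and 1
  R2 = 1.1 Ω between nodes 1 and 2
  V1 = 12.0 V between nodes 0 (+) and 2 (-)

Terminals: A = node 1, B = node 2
R1 and R2 are in series across V1 (node 0 → node 1 → node 2), and the output A–B is taken across R2, so this is a voltage divider.
Series current: I = V1/(R1 + R2) = 12/(3900 + 1.1) = 12/3901 = 0.003076 A
V_R2 = I × R2 = V1 × R2/(R1 + R2) = 12 × 1.1/3901 = 0.003384 V

Final answer: 0.003384 V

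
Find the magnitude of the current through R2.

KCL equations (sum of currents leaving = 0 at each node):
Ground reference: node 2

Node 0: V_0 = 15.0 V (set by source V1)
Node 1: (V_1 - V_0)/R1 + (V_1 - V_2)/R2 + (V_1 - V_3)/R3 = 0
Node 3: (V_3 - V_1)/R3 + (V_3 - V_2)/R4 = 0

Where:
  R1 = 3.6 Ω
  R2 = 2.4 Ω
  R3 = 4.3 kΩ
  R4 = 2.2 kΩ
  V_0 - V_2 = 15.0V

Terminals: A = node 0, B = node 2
Nodal analysis, taking node 2 as the 0 V reference.
Source V1 fixes V_0 = 15 V.
KCL at each unknown node (sum of currents leaving = 0; resistances in Ω):
  Node 1: (V_1 - 15)/3.6 + (V_1 - 0)/2.4 + (V_1 - V_3)/4300 = 0
  Node 3: (V_3 - V_1)/4300 + (V_3 - 0)/2200 = 0
Collecting terms (coefficients in siemens):
  0.6947·V_1 - 0.0002326·V_3 = 4.167
  0.0006871·V_3 - 0.0002326·V_1 = 0
Determinant D = (0.6947)(0.0006871) - (-0.0002326)(-0.0002326) = 0.0004773
V_1 = [(4.167)(0.0006871) - (-0.0002326)(0)]/D = 5.999 V
V_3 = [(0.6947)(0) - (4.167)(-0.0002326)]/D = 2.03 V
I_R2 = (V_1 - V_2)/R2 = (5.999 - 0)/2.4 = 2.499 A
|I_R2| = 2.499 A

Final answer: |I_R2| = 2.499 A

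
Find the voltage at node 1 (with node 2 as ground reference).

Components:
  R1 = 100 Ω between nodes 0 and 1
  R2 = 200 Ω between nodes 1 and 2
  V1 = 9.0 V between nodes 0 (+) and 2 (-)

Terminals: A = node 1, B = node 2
Nodal analysis, taking node 2 as the 0 V reference.
Source V1 fixes V_0 = 9 V.
KCL at each unknown node (sum of currents leaving = 0; resistances in Ω):
  Node 1: (V_1 - 9)/100 + (V_1 - 0)/200 = 0
Collecting terms: 0.015 × V_1 = 0.09  =>  V_1 = 6 V
The requested potential is V_1 = 6 V.

Final answer: V_1 = 6 V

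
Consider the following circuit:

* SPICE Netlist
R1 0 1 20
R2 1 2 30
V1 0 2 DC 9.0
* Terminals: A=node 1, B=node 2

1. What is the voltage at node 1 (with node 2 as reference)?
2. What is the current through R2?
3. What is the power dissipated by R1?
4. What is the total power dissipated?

Nodal analysis, taking node 2 as the 0 V reference.
Source V1 fixes V_0 = 9 V.
KCL at each unknown node (sum of currents leaving = 0; resistances in Ω):
  Node 1: (V_1 - 9)/20 + (V_1 - 0)/30 = 0
Collecting terms: 0.08333 × V_1 = 0.45  =>  V_1 = 5.4 V
Part 1:
  Read off the nodal solution: V_1 = 5.4 V
Part 2:
  I_R2 = (V_1 - V_2)/R2 = (5.4 - 0)/30 = 0.18 A
  Magnitude: I_R2 = 0.18 A
Part 3:
  I_R1 = (V_0 - V_1)/R1 = (9 - 5.4)/20 = 0.18 A
  P_R1 = I_R1² × R1 = (0.18)² × 20 = 0.648 W
Part 4:
  Power in each resistor, P = (ΔV)²/R:
    P_R1 = (9 - 5.4)²/20 = 0.648 W
    P_R2 = (5.4 - 0)²/30 = 0.972 W
  P_total = P_R1 + P_R2 = 1.62 W

Final answers:
1. V_1 = 5.4 V
2. I_R2 = 0.18 A
3. P_R1 = 0.648 W
4. P_total = 1.62 W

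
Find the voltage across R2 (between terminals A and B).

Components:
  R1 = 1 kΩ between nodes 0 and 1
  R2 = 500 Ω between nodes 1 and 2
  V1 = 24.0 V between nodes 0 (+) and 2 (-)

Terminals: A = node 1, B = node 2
R1 and R2 are in series across V1 (node 0 → node 1 → node 2), and the output A–B is taken across R2, so this is a voltage divider.
Series current: I = V1/(R1 + R2) = 24/(1000 + 500) = 24/1500 = 0.016 A
V_R2 = I × R2 = V1 × R2/(R1 + R2) = 24 × 500/1500 = 8 V

Final answer: 8 V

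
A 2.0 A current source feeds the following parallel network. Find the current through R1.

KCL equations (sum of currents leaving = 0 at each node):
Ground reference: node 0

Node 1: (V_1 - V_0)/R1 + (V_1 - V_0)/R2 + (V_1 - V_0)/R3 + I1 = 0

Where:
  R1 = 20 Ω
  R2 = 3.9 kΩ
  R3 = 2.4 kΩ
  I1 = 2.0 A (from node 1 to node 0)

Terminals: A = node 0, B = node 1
All resistors sit directly between nodes 0 and 1, so they are in parallel and share one voltage V; the full source current 2 A splits among them.
1/R_par = 1/20 + 1/3900 + 1/2400 = 0.05067 S  =>  R_par = 19.73 Ω
V = I × R_par = 2 × 19.73 = 39.47 V
I_R1 = V/R1 = 39.47/20 = 1.973 A

Final answer: 1.973 A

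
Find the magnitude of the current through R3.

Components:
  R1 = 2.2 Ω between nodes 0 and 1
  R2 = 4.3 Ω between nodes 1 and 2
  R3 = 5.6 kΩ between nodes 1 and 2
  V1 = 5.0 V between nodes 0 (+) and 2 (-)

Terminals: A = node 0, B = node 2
Nodal analysis, taking node 2 as the 0 V reference.
Source V1 fixes V_0 = 5 V.
KCL at each unknown node (sum of currents leaving = 0; resistances in Ω):
  Node 1: (V_1 - 5)/2.2 + (V_1 - 0)/4.3 + (V_1 - 0)/5600 = 0
Collecting terms: 0.6873 × V_1 = 2.273  =>  V_1 = 3.307 V
I_R3 = (V_1 - V_2)/R3 = (3.307 - 0)/5600 = 0.0005905 A
|I_R3| = 0.0005905 A

Final answer: |I_R3| = 0.0005905 A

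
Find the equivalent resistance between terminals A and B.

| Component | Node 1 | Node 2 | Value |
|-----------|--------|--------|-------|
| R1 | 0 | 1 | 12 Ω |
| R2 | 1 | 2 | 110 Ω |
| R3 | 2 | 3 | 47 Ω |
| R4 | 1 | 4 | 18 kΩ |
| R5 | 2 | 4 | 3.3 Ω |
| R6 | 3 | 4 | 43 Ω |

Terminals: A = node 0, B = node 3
The network is not a plain series/parallel combination. Inject a 1 A test current into terminal A (node 0) and return it from terminal B (node 3); then R_eq = V_A / (1 A).
Nodal analysis, taking node 3 as the 0 V reference.
Current source I_test pushes 1 A into node 0 and draws it out of node 3.
KCL at each unknown node (sum of currents leaving = 0; resistances in Ω):
  Node 0: (V_0 - V_1)/12 - 1 = 0
  Node 1: (V_1 - V_0)/12 + (V_1 - V_2)/110 + (V_1 - V_4)/18000 = 0
  Node 2: (V_2 - V_1)/110 + (V_2 - 0)/47 + (V_2 - V_4)/3.3 = 0
  Node 4: (V_4 - V_1)/18000 + (V_4 - V_2)/3.3 + (V_4 - 0)/43 = 0
Collecting terms (coefficients in siemens):
  0.08333·V_0 - 0.08333·V_1 = 1
  0.09248·V_1 - 0.08333·V_0 - 0.009091·V_2 - 0.00005556·V_4 = 0
  0.3334·V_2 - 0.009091·V_1 - 0.303·V_4 = 0
  0.3263·V_4 - 0.00005556·V_1 - 0.303·V_2 = 0
Solving these 4 simultaneous equations (Gaussian elimination) gives:
  V_0 = 144.6 V, V_1 = 132.6 V, V_2 = 23.31 V, V_4 = 21.67 V
R_eq = V_0 / 1 A = 144.6 Ω

Final answer: 144.6 Ω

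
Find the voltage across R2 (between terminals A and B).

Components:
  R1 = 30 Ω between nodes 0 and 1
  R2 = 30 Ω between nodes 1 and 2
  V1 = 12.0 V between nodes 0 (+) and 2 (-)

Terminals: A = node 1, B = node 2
R1 and R2 are in series across V1 (node 0 → node 1 → node 2), and the output A–B is taken across R2, so this is a voltage divider.
Series current: I = V1/(R1 + R2) = 12/(30 + 30) = 12/60 = 0.2 A
V_R2 = I × R2 = V1 × R2/(R1 + R2) = 12 × 30/60 = 6 V

Final answer: 6 V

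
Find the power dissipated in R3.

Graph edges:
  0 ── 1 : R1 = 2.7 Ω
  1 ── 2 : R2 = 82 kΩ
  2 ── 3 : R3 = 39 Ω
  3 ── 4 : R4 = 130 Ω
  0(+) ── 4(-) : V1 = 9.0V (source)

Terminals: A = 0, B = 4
Nodal analysis, taking node 4 as the 0 V reference.
Source V1 fixes V_0 = 9 V.
KCL at each unknown node (sum of currents leaving = 0; resistances in Ω):
  Node 1: (V_1 - 9)/2.7 + (V_1 - V_2)/82000 = 0
  Node 2: (V_2 - V_1)/82000 + (V_2 - V_3)/39 = 0
  Node 3: (V_3 - V_2)/39 + (V_3 - 0)/130 = 0
Collecting terms (coefficients in siemens):
  0.3704·V_1 - 0.0000122·V_2 = 3.333
  0.02565·V_2 - 0.0000122·V_1 - 0.02564·V_3 = 0
  0.03333·V_3 - 0.02564·V_2 = 0
Solving these 3 simultaneous equations (Gaussian elimination) gives:
  V_1 = 9 V, V_2 = 0.01851 V, V_3 = 0.01424 V
I_R3 = (V_2 - V_3)/R3 = (0.01851 - 0.01424)/39 = 0.0001095 A
P_R3 = I_R3² × R3 = (0.0001095)² × 39 = 0.0000004678 W

Final answer: 4.678e-07 W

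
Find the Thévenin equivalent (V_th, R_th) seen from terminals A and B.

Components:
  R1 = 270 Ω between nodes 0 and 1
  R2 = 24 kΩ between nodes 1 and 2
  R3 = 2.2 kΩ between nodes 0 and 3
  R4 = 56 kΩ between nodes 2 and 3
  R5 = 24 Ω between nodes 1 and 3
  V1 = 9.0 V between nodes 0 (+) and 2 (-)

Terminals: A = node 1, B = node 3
Step 1 — V_th is the open-circuit voltage V_A - V_B (nothing connected across the terminals).
Nodal analysis, taking node 2 as the 0 V reference.
Source V1 fixes V_0 = 9 V.
KCL at each unknown node (sum of currents leaving = 0; resistances in Ω):
  Node 1: (V_1 - 9)/270 + (V_1 - 0)/24000 + (V_1 - V_3)/24 = 0
  Node 3: (V_3 - 9)/2200 + (V_3 - 0)/56000 + (V_3 - V_1)/24 = 0
Collecting terms (coefficients in siemens):
  0.04541·V_1 - 0.04167·V_3 = 0.03333
  0.04214·V_3 - 0.04167·V_1 = 0.004091
Determinant D = (0.04541)(0.04214) - (-0.04167)(-0.04167) = 0.0001775
V_1 = [(0.03333)(0.04214) - (-0.04167)(0.004091)]/D = 8.873 V
V_3 = [(0.04541)(0.004091) - (0.03333)(-0.04167)]/D = 8.871 V
V_th = V_1 - V_3 = 8.873 - 8.871 = 0.002393 V
Step 2 — R_th: zero the source — replace V1 by a short circuit (node 2 merges into node 0) — and find the resistance seen between A (node 1) and B (node 3).
Reduce the network between node 1 (A) and node 3 (B) by series/parallel combination:
  Rp1 = R1 ‖ R2 (parallel, both between nodes 0 and 1) = 1/(1/270 + 1/24000) = 267 Ω
  Rp2 = R3 ‖ R4 (parallel, both between nodes 0 and 3) = 1/(1/2200 + 1/56000) = 2117 Ω
  Rs1 = Rp1 + Rp2 (series, joined only at node 0) = 267 + 2117 = 2384 Ω
  Rp3 = R5 ‖ Rs1 (parallel, both between nodes 1 and 3) = 1/(1/24 + 1/2384) = 23.76 Ω
R_th = 23.76 Ω

Final answer: V_th = 0.002393 V, R_th = 23.76 Ω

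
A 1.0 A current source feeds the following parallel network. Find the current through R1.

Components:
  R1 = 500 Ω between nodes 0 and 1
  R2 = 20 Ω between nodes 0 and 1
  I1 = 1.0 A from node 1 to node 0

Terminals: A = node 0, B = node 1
All resistors sit directly between nodes 0 and 1, so they are in parallel and share one voltage V; the full source current 1 A splits among them.
1/R_par = 1/500 + 1/20 = 0.052 S  =>  R_par = 19.23 Ω
V = I × R_par = 1 × 19.23 = 19.23 V
I_R1 = V/R1 = 19.23/500 = 0.03846 A

Final answer: 0.03846 A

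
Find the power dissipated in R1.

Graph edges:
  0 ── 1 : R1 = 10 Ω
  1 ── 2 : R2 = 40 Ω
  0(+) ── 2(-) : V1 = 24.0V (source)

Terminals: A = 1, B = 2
Nodal analysis, taking node 2 as the 0 V reference.
Source V1 fixes V_0 = 24 V.
KCL at each unknown node (sum of currents leaving = 0; resistances in Ω):
  Node 1: (V_1 - 24)/10 + (V_1 - 0)/40 = 0
Collecting terms: 0.125 × V_1 = 2.4  =>  V_1 = 19.2 V
I_R1 = (V_0 - V_1)/R1 = (24 - 19.2)/10 = 0.48 A
P_R1 = I_R1² × R1 = (0.48)² × 10 = 2.304 W

Final answer: 2.304 W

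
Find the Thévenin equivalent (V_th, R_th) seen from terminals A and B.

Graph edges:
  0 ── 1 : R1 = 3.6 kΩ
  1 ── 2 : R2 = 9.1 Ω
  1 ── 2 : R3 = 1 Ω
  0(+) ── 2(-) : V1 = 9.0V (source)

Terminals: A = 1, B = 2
Step 1 — V_th is the open-circuit voltage V_A - V_B (nothing connected across the terminals).
Nodal analysis, taking node 2 as the 0 V reference.
Source V1 fixes V_0 = 9 V.
KCL at each unknown node (sum of currents leaving = 0; resistances in Ω):
  Node 1: (V_1 - 9)/3600 + (V_1 - 0)/9.1 + (V_1 - 0)/1 = 0
Collecting terms: 1.11 × V_1 = 0.0025  =>  V_1 = 0.002252 V
V_th = V_1 - V_2 = 0.002252 - 0 = 0.002252 V
Step 2 — R_th: zero the source — replace V1 by a short circuit (node 2 merges into node 0) — and find the resistance seen between A (node 1) and B (node 0).
Reduce the network between node 1 (A) and node 0 (B) by series/parallel combination:
  Rp1 = R1 ‖ R2 ‖ R3 (parallel, all between nodes 0 and 1) = 1/(1/3600 + 1/9.1 + 1/1) = 0.9008 Ω
R_th = 0.9008 Ω

Final answer: V_th = 0.002252 V, R_th = 0.9008 Ω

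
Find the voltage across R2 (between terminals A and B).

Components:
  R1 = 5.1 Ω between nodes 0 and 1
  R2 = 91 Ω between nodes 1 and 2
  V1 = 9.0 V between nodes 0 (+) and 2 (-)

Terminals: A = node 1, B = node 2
R1 and R2 are in series across V1 (node 0 → node 1 → node 2), and the output A–B is taken across R2, so this is a voltage divider.
Series current: I = V1/(R1 + R2) = 9/(5.1 + 91) = 9/96.1 = 0.09365 A
V_R2 = I × R2 = V1 × R2/(R1 + R2) = 9 × 91/96.1 = 8.522 V

Final answer: 8.522 V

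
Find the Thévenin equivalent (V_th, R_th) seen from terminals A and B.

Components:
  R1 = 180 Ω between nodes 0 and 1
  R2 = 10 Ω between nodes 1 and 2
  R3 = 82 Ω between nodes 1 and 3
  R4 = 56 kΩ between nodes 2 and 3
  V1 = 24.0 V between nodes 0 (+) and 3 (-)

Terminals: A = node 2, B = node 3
Step 1 — V_th is the open-circuit voltage V_A - V_B (nothing connected across the terminals).
Nodal analysis, taking node 3 as the 0 V reference.
Source V1 fixes V_0 = 24 V.
KCL at each unknown node (sum of currents leaving = 0; resistances in Ω):
  Node 1: (V_1 - 24)/180 + (V_1 - V_2)/10 + (V_1 - 0)/82 = 0
  Node 2: (V_2 - V_1)/10 + (V_2 - 0)/56000 = 0
Collecting terms (coefficients in siemens):
  0.1178·V_1 - 0.1·V_2 = 0.1333
  0.1·V_2 - 0.1·V_1 = 0
Determinant D = (0.1178)(0.1) - (-0.1)(-0.1) = 0.001777
V_1 = [(0.1333)(0.1) - (-0.1)(0)]/D = 7.504 V
V_2 = [(0.1178)(0) - (0.1333)(-0.1)]/D = 7.503 V
V_th = V_2 - V_3 = 7.503 - 0 = 7.503 V
Step 2 — R_th: zero the source — replace V1 by a short circuit (node 3 merges into node 0) — and find the resistance seen between A (node 2) and B (node 0).
Reduce the network between node 2 (A) and node 0 (B) by series/parallel combination:
  Rp1 = R1 ‖ R3 (parallel, both between nodes 0 and 1) = 1/(1/180 + 1/82) = 56.34 Ω
  Rs1 = R2 + Rp1 (series, joined only at node 1) = 10 + 56.34 = 66.34 Ω
  Rp2 = R4 ‖ Rs1 (parallel, both between nodes 0 and 2) = 1/(1/56000 + 1/66.34) = 66.26 Ω
R_th = 66.26 Ω

Final answer: V_th = 7.503 V, R_th = 66.26 Ω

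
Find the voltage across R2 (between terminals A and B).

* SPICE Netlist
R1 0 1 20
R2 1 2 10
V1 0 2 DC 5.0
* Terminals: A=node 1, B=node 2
R1 and R2 are in series across V1 (node 0 → node 1 → node 2), and the output A–B is taken across R2, so this is a voltage divider.
Series current: I = V1/(R1 + R2) = 5/(20 + 10) = 5/30 = 0.1667 A
V_R2 = I × R2 = V1 × R2/(R1 + R2) = 5 × 10/30 = 1.667 V

Final answer: 1.667 V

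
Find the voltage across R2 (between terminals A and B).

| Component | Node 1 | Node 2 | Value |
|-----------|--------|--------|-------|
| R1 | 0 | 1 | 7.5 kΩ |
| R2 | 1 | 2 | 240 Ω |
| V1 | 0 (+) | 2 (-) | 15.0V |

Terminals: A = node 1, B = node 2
R1 and R2 are in series across V1 (node 0 → node 1 → node 2), and the output A–B is taken across R2, so this is a voltage divider.
Series current: I = V1/(R1 + R2) = 15/(7500 + 240) = 15/7740 = 0.001938 A
V_R2 = I × R2 = V1 × R2/(R1 + R2) = 15 × 240/7740 = 0.4651 V

Final answer: 0.4651 V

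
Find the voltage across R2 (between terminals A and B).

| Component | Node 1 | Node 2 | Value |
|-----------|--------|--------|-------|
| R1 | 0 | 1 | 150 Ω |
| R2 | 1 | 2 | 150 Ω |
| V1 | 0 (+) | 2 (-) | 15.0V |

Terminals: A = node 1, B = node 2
R1 and R2 are in series across V1 (node 0 → node 1 → node 2), and the output A–B is taken across R2, so this is a voltage divider.
Series current: I = V1/(R1 + R2) = 15/(150 + 150) = 15/300 = 0.05 A
V_R2 = I × R2 = V1 × R2/(R1 + R2) = 15 × 150/300 = 7.5 V

Final answer: 7.5 V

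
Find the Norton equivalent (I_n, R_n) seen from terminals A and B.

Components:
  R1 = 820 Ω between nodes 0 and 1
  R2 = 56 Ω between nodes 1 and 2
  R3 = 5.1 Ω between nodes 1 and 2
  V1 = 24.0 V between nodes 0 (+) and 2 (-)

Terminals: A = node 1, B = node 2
Find the Thévenin equivalent first; then I_n = V_th/R_th and R_n = R_th.
Step 1 — V_th is the open-circuit voltage V_A - V_B (nothing connected across the terminals).
Nodal analysis, taking node 2 as the 0 V reference.
Source V1 fixes V_0 = 24 V.
KCL at each unknown node (sum of currents leaving = 0; resistances in Ω):
  Node 1: (V_1 - 24)/820 + (V_1 - 0)/56 + (V_1 - 0)/5.1 = 0
Collecting terms: 0.2152 × V_1 = 0.02927  =>  V_1 = 0.136 V
V_th = V_1 - V_2 = 0.136 - 0 = 0.136 V
Step 2 — R_th: zero the source — replace V1 by a short circuit (node 2 merges into node 0) — and find the resistance seen between A (node 1) and B (node 0).
Reduce the network between node 1 (A) and node 0 (B) by series/parallel combination:
  Rp1 = R1 ‖ R2 ‖ R3 (parallel, all between nodes 0 and 1) = 1/(1/820 + 1/56 + 1/5.1) = 4.648 Ω
R_th = 4.648 Ω
I_n = V_th/R_th = 0.136/4.648 = 0.02927 A, and R_n = R_th = 4.648 Ω

Final answer: I_n = 0.02927 A, R_n = 4.648 Ω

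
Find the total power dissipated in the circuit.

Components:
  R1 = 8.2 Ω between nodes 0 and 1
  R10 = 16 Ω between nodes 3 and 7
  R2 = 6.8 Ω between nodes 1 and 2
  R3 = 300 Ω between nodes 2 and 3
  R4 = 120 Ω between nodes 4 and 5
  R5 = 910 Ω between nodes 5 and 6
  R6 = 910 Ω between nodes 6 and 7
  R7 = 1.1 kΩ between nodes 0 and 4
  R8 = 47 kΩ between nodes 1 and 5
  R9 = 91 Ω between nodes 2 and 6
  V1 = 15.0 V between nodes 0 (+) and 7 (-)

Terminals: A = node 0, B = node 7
Nodal analysis, taking node 7 as the 0 V reference.
Source V1 fixes V_0 = 15 V.
KCL at each unknown node (sum of currents leaving = 0; resistances in Ω):
  Node 1: (V_1 - 15)/8.2 + (V_1 - V_2)/6.8 + (V_1 - V_5)/47000 = 0
  Node 2: (V_2 - V_1)/6.8 + (V_2 - V_3)/300 + (V_2 - V_6)/91 = 0
  Node 3: (V_3 - V_2)/300 + (V_3 - 0)/16 = 0
  Node 4: (V_4 - V_5)/120 + (V_4 - 15)/1100 = 0
  Node 5: (V_5 - V_4)/120 + (V_5 - V_6)/910 + (V_5 - V_1)/47000 = 0
  Node 6: (V_6 - V_5)/910 + (V_6 - 0)/910 + (V_6 - V_2)/91 = 0
Collecting terms (coefficients in siemens):
  0.269·V_1 - 0.1471·V_2 - 0.00002128·V_5 = 1.829
  0.1614·V_2 - 0.1471·V_1 - 0.003333·V_3 - 0.01099·V_6 = 0
  0.06583·V_3 - 0.003333·V_2 = 0
  0.009242·V_4 - 0.008333·V_5 = 0.01364
  0.009454·V_5 - 0.00002128·V_1 - 0.008333·V_4 - 0.001099·V_6 = 0
  0.01319·V_6 - 0.01099·V_2 - 0.001099·V_5 = 0
Solving these 6 simultaneous equations (Gaussian elimination) gives:
  V_1 = 14.52 V, V_2 = 14.13 V, V_3 = 0.7155 V, V_4 = 13.94 V
  V_5 = 13.82 V, V_6 = 12.93 V
Power in each resistor, P = (ΔV)²/R:
  P_R1 = (15 - 14.52)²/8.2 = 0.02754 W
  P_R2 = (14.52 - 14.13)²/6.8 = 0.02283 W
  P_R3 = (14.13 - 0.7155)²/300 = 0.5999 W
  P_R4 = (13.94 - 13.82)²/120 = 0.0001121 W
  P_R5 = (13.82 - 12.93)²/910 = 0.0008769 W
  P_R6 = (12.93 - 0)²/910 = 0.1836 W
  P_R7 = (15 - 13.94)²/1100 = 0.001028 W
  P_R8 = (14.52 - 13.82)²/47000 = 0.00001055 W
  P_R9 = (14.13 - 12.93)²/91 = 0.01591 W
  P_R10 = (0.7155 - 0)²/16 = 0.03199 W
P_total = P_R1 + P_R2 + P_R3 + P_R4 + P_R5 + P_R6 + P_R7 + P_R8 + P_R9 + P_R10 = 0.8839 W

Final answer: 0.8839 W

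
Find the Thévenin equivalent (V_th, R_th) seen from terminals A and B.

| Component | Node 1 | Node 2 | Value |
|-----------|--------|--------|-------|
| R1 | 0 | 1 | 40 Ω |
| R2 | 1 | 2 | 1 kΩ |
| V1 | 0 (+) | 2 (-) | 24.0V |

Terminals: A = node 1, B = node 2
Step 1 — V_th is the open-circuit voltage V_A - V_B (nothing connected across the terminals).
Nodal analysis, taking node 2 as the 0 V reference.
Source V1 fixes V_0 = 24 V.
KCL at each unknown node (sum of currents leaving = 0; resistances in Ω):
  Node 1: (V_1 - 24)/40 + (V_1 - 0)/1000 = 0
Collecting terms: 0.026 × V_1 = 0.6  =>  V_1 = 23.08 V
V_th = V_1 - V_2 = 23.08 - 0 = 23.08 V
Step 2 — R_th: zero the source — replace V1 by a short circuit (node 2 merges into node 0) — and find the resistance seen between A (node 1) and B (node 0).
Reduce the network between node 1 (A) and node 0 (B) by series/parallel combination:
  Rp1 = R1 ‖ R2 (parallel, both between nodes 0 and 1) = 1/(1/40 + 1/1000) = 38.46 Ω
R_th = 38.46 Ω

Final answer: V_th = 23.08 V, R_th = 38.46 Ω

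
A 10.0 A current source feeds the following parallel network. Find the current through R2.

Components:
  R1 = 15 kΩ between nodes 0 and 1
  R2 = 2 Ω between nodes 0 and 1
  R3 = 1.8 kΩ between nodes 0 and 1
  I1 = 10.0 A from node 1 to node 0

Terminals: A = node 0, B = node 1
All resistors sit directly between nodes 0 and 1, so they are in parallel and share one voltage V; the full source current 10 A splits among them.
1/R_par = 1/15000 + 1/2 + 1/1800 = 0.5006 S  =>  R_par = 1.998 Ω
V = I × R_par = 10 × 1.998 = 19.98 V
I_R2 = V/R2 = 19.98/2 = 9.988 A

Final answer: 9.988 A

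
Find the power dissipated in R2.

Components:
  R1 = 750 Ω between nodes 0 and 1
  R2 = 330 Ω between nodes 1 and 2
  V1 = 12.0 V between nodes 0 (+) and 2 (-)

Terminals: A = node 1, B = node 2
Nodal analysis, taking node 2 as the 0 V reference.
Source V1 fixes V_0 = 12 V.
KCL at each unknown node (sum of currents leaving = 0; resistances in Ω):
  Node 1: (V_1 - 12)/750 + (V_1 - 0)/330 = 0
Collecting terms: 0.004364 × V_1 = 0.016  =>  V_1 = 3.667 V
I_R2 = (V_1 - V_2)/R2 = (3.667 - 0)/330 = 0.01111 A
P_R2 = I_R2² × R2 = (0.01111)² × 330 = 0.04074 W

Final answer: 0.04074 W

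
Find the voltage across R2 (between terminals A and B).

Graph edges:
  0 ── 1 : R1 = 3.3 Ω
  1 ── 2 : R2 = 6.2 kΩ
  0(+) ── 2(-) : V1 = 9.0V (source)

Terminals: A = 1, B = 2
R1 and R2 are in series across V1 (node 0 → node 1 → node 2), and the output A–B is taken across R2, so this is a voltage divider.
Series current: I = V1/(R1 + R2) = 9/(3.3 + 6200) = 9/6203 = 0.001451 A
V_R2 = I × R2 = V1 × R2/(R1 + R2) = 9 × 6200/6203 = 8.995 V

Final answer: 8.995 V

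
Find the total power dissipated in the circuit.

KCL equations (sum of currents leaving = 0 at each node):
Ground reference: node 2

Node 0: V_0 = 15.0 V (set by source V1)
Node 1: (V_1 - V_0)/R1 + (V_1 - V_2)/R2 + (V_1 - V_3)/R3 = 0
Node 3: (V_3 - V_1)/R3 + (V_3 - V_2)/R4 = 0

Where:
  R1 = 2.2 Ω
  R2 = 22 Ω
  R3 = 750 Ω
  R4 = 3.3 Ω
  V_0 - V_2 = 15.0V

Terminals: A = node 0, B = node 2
Nodal analysis, taking node 2 as the 0 V reference.
Source V1 fixes V_0 = 15 V.
KCL at each unknown node (sum of currents leaving = 0; resistances in Ω):
  Node 1: (V_1 - 15)/2.2 + (V_1 - 0)/22 + (V_1 - V_3)/750 = 0
  Node 3: (V_3 - V_1)/750 + (V_3 - 0)/3.3 = 0
Collecting terms (coefficients in siemens):
  0.5013·V_1 - 0.001333·V_3 = 6.818
  0.3044·V_3 - 0.001333·V_1 = 0
Determinant D = (0.5013)(0.3044) - (-0.001333)(-0.001333) = 0.1526
V_1 = [(6.818)(0.3044) - (-0.001333)(0)]/D = 13.6 V
V_3 = [(0.5013)(0) - (6.818)(-0.001333)]/D = 0.05958 V
Power in each resistor, P = (ΔV)²/R:
  P_R1 = (15 - 13.6)²/2.2 = 0.8906 W
  P_R2 = (13.6 - 0)²/22 = 8.408 W
  P_R3 = (13.6 - 0.05958)²/750 = 0.2445 W
  P_R4 = (0 - 0.05958)²/3.3 = 0.001076 W
P_total = P_R1 + P_R2 + P_R3 + P_R4 = 9.544 W

Final answer: 9.544 W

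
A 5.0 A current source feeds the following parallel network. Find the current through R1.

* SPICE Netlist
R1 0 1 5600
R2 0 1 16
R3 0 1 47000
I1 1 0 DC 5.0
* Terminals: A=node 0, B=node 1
All resistors sit directly between nodes 0 and 1, so they are in parallel and share one voltage V; the full source current 5 A splits among them.
1/R_par = 1/5600 + 1/16 + 1/47000 = 0.0627 S  =>  R_par = 15.95 Ω
V = I × R_par = 5 × 15.95 = 79.75 V
I_R1 = V/R1 = 79.75/5600 = 0.01424 A

Final answer: 0.01424 A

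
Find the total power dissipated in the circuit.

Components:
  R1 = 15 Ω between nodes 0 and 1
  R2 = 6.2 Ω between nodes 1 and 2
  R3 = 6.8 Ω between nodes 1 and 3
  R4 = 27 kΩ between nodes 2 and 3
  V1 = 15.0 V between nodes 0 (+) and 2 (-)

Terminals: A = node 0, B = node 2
Nodal analysis, taking node 2 as the 0 V reference.
Source V1 fixes V_0 = 15 V.
KCL at each unknown node (sum of currents leaving = 0; resistances in Ω):
  Node 1: (V_1 - 15)/15 + (V_1 - 0)/6.2 + (V_1 - V_3)/6.8 = 0
  Node 3: (V_3 - V_1)/6.8 + (V_3 - 0)/27000 = 0
Collecting terms (coefficients in siemens):
  0.375·V_1 - 0.1471·V_3 = 1
  0.1471·V_3 - 0.1471·V_1 = 0
Determinant D = (0.375)(0.1471) - (-0.1471)(-0.1471) = 0.03354
V_1 = [(1)(0.1471) - (-0.1471)(0)]/D = 4.386 V
V_3 = [(0.375)(0) - (1)(-0.1471)]/D = 4.385 V
Power in each resistor, P = (ΔV)²/R:
  P_R1 = (15 - 4.386)²/15 = 7.51 W
  P_R2 = (4.386 - 0)²/6.2 = 3.103 W
  P_R3 = (4.386 - 4.385)²/6.8 = 0.0000001794 W
  P_R4 = (0 - 4.385)²/27000 = 0.0007121 W
P_total = P_R1 + P_R2 + P_R3 + P_R4 = 10.61 W

Final answer: 10.61 W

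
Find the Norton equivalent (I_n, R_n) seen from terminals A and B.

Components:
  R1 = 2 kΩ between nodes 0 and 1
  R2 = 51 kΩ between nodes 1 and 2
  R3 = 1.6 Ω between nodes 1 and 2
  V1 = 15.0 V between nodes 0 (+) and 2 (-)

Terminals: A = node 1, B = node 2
Find the Thévenin equivalent first; then I_n = V_th/R_th and R_n = R_th.
Step 1 — V_th is the open-circuit voltage V_A - V_B (nothing connected across the terminals).
Nodal analysis, taking node 2 as the 0 V reference.
Source V1 fixes V_0 = 15 V.
KCL at each unknown node (sum of currents leaving = 0; resistances in Ω):
  Node 1: (V_1 - 15)/2000 + (V_1 - 0)/51000 + (V_1 - 0)/1.6 = 0
Collecting terms: 0.6255 × V_1 = 0.0075  =>  V_1 = 0.01199 V
V_th = V_1 - V_2 = 0.01199 - 0 = 0.01199 V
Step 2 — R_th: zero the source — replace V1 by a short circuit (node 2 merges into node 0) — and find the resistance seen between A (node 1) and B (node 0).
Reduce the network between node 1 (A) and node 0 (B) by series/parallel combination:
  Rp1 = R1 ‖ R2 ‖ R3 (parallel, all between nodes 0 and 1) = 1/(1/2000 + 1/51000 + 1/1.6) = 1.599 Ω
R_th = 1.599 Ω
I_n = V_th/R_th = 0.01199/1.599 = 0.0075 A, and R_n = R_th = 1.599 Ω

Final answer: I_n = 0.0075 A, R_n = 1.599 Ω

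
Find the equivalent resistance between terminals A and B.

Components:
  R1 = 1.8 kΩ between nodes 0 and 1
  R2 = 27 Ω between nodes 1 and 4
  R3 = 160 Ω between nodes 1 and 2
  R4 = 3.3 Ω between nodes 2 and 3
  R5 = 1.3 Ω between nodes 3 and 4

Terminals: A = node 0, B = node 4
Reduce the network between node 0 (A) and node 4 (B) by series/parallel combination:
  Rs1 = R3 + R4 (series, joined only at node 2) = 160 + 3.3 = 163.3 Ω
  Rs2 = R5 + Rs1 (series, joined only at node 3) = 1.3 + 163.3 = 164.6 Ω
  Rp1 = R2 ‖ Rs2 (parallel, both between nodes 1 and 4) = 1/(1/27 + 1/164.6) = 23.2 Ω
  Rs3 = R1 + Rp1 (series, joined only at node 1) = 1800 + 23.2 = 1823 Ω
R_eq = 1.823 kΩ

Final answer: 1.823 kΩ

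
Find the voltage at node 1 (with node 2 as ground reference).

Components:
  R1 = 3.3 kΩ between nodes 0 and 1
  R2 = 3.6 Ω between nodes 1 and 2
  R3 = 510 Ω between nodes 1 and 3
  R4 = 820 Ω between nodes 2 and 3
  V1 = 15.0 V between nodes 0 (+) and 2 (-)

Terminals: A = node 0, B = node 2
Nodal analysis, taking node 2 as the 0 V reference.
Source V1 fixes V_0 = 15 V.
KCL at each unknown node (sum of currents leaving = 0; resistances in Ω):
  Node 1: (V_1 - 15)/3300 + (V_1 - 0)/3.6 + (V_1 - V_3)/510 = 0
  Node 3: (V_3 - V_1)/510 + (V_3 - 0)/820 = 0
Collecting terms (coefficients in siemens):
  0.28·V_1 - 0.001961·V_3 = 0.004545
  0.00318·V_3 - 0.001961·V_1 = 0
Determinant D = (0.28)(0.00318) - (-0.001961)(-0.001961) = 0.0008868
V_1 = [(0.004545)(0.00318) - (-0.001961)(0)]/D = 0.0163 V
V_3 = [(0.28)(0) - (0.004545)(-0.001961)]/D = 0.01005 V
The requested potential is V_1 = 0.0163 V.

Final answer: V_1 = 0.0163 V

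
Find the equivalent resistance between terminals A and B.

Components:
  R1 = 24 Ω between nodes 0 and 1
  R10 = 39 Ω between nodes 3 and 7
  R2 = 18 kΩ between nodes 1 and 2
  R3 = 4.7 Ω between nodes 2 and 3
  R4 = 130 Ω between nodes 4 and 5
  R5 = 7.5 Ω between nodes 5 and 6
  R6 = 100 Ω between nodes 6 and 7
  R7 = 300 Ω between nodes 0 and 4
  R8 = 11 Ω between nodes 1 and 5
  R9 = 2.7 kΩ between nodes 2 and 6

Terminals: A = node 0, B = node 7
The network is not a plain series/parallel combination. Inject a 1 A test current into terminal A (node 0) and return it from terminal B (node 7); then R_eq = V_A / (1 A).
Nodal analysis, taking node 7 as the 0 V reference.
Current source I_test pushes 1 A into node 0 and draws it out of node 7.
KCL at each unknown node (sum of currents leaving = 0; resistances in Ω):
  Node 0: (V_0 - V_1)/24 + (V_0 - V_4)/300 - 1 = 0
  Node 1: (V_1 - V_0)/24 + (V_1 - V_2)/18000 + (V_1 - V_5)/11 = 0
  Node 2: (V_2 - V_1)/18000 + (V_2 - V_3)/4.7 + (V_2 - V_6)/2700 = 0
  Node 3: (V_3 - V_2)/4.7 + (V_3 - 0)/39 = 0
  Node 4: (V_4 - V_0)/300 + (V_4 - V_5)/130 = 0
  Node 5: (V_5 - V_1)/11 + (V_5 - V_4)/130 + (V_5 - V_6)/7.5 = 0
  Node 6: (V_6 - V_2)/2700 + (V_6 - V_5)/7.5 + (V_6 - 0)/100 = 0
Collecting terms (coefficients in siemens):
  0.045·V_0 - 0.04167·V_1 - 0.003333·V_4 = 1
  0.1326·V_1 - 0.04167·V_0 - 0.00005556·V_2 - 0.09091·V_5 = 0
  0.2132·V_2 - 0.00005556·V_1 - 0.2128·V_3 - 0.0003704·V_6 = 0
  0.2384·V_3 - 0.2128·V_2 = 0
  0.01103·V_4 - 0.003333·V_0 - 0.007692·V_5 = 0
  0.2319·V_5 - 0.09091·V_1 - 0.007692·V_4 - 0.1333·V_6 = 0
  0.1437·V_6 - 0.0003704·V_2 - 0.1333·V_5 = 0
Solving these 7 simultaneous equations (Gaussian elimination) gives:
  V_0 = 135.7 V, V_1 = 113.5 V, V_2 = 1.794 V, V_3 = 1.601 V
  V_4 = 113.1 V, V_5 = 103.3 V, V_6 = 95.89 V
R_eq = V_0 / 1 A = 135.7 Ω

Final answer: 135.7 Ω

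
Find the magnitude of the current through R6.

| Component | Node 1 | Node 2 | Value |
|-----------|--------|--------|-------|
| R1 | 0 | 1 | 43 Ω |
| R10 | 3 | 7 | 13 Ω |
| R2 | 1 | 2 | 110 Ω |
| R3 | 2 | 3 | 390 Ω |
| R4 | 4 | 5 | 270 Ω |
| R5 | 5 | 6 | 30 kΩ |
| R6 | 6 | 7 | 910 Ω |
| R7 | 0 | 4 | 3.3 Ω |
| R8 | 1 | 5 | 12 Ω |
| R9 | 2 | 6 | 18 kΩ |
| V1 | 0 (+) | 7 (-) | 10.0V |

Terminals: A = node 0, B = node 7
Nodal analysis, taking node 7 as the 0 V reference.
Source V1 fixes V_0 = 10 V.
KCL at each unknown node (sum of currents leaving = 0; resistances in Ω):
  Node 1: (V_1 - 10)/43 + (V_1 - V_2)/110 + (V_1 - V_5)/12 = 0
  Node 2: (V_2 - V_1)/110 + (V_2 - V_3)/390 + (V_2 - V_6)/18000 = 0
  Node 3: (V_3 - V_2)/390 + (V_3 - 0)/13 = 0
  Node 4: (V_4 - V_5)/270 + (V_4 - 10)/3.3 = 0
  Node 5: (V_5 - V_4)/270 + (V_5 - V_6)/30000 + (V_5 - V_1)/12 = 0
  Node 6: (V_6 - V_5)/30000 + (V_6 - 0)/910 + (V_6 - V_2)/18000 = 0
Collecting terms (coefficients in siemens):
  0.1157·V_1 - 0.009091·V_2 - 0.08333·V_5 = 0.2326
  0.01171·V_2 - 0.009091·V_1 - 0.002564·V_3 - 0.00005556·V_6 = 0
  0.07949·V_3 - 0.002564·V_2 = 0
  0.3067·V_4 - 0.003704·V_5 = 3.03
  0.08707·V_5 - 0.08333·V_1 - 0.003704·V_4 - 0.00003333·V_6 = 0
  0.001188·V_6 - 0.00005556·V_2 - 0.00003333·V_5 = 0
Solving these 6 simultaneous equations (Gaussian elimination) gives:
  V_1 = 9.301 V, V_2 = 7.275 V, V_3 = 0.2347 V, V_4 = 9.992 V
  V_5 = 9.327 V, V_6 = 0.602 V
I_R6 = (V_6 - V_7)/R6 = (0.602 - 0)/910 = 0.0006615 A
|I_R6| = 0.0006615 A

Final answer: |I_R6| = 0.0006615 A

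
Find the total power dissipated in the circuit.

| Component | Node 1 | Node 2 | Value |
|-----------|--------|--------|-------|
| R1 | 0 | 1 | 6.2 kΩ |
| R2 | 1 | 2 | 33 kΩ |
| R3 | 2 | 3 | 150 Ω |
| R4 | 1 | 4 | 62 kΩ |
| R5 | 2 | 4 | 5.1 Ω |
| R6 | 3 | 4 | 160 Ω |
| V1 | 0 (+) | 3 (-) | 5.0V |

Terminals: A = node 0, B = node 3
Nodal analysis, taking node 3 as the 0 V reference.
Source V1 fixes V_0 = 5 V.
KCL at each unknown node (sum of currents leaving = 0; resistances in Ω):
  Node 1: (V_1 - 5)/6200 + (V_1 - V_2)/33000 + (V_1 - V_4)/62000 = 0
  Node 2: (V_2 - V_1)/33000 + (V_2 - 0)/150 + (V_2 - V_4)/5.1 = 0
  Node 4: (V_4 - V_1)/62000 + (V_4 - V_2)/5.1 + (V_4 - 0)/160 = 0
Collecting terms (coefficients in siemens):
  0.0002077·V_1 - 0.0000303·V_2 - 0.00001613·V_4 = 0.0008065
  0.2028·V_2 - 0.0000303·V_1 - 0.1961·V_4 = 0
  0.2023·V_4 - 0.00001613·V_1 - 0.1961·V_2 = 0
Solving these 3 simultaneous equations (Gaussian elimination) gives:
  V_1 = 3.885 V, V_2 = 0.01398 V, V_4 = 0.01385 V
Power in each resistor, P = (ΔV)²/R:
  P_R1 = (5 - 3.885)²/6200 = 0.0002004 W
  P_R2 = (3.885 - 0.01398)²/33000 = 0.0004542 W
  P_R3 = (0.01398 - 0)²/150 = 0.000001302 W
  P_R4 = (3.885 - 0.01385)²/62000 = 0.0002418 W
  P_R5 = (0.01398 - 0.01385)²/5.1 = 0.000000002972 W
  P_R6 = (0 - 0.01385)²/160 = 0.0000012 W
P_total = P_R1 + P_R2 + P_R3 + P_R4 + P_R5 + P_R6 = 0.0008988 W

Final answer: 0.0008988 W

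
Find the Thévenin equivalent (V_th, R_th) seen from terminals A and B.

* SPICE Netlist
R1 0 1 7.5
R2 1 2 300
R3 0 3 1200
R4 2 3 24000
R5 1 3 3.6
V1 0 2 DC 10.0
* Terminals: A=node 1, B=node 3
Step 1 — V_th is the open-circuit voltage V_A - V_B (nothing connected across the terminals).
Nodal analysis, taking node 2 as the 0 V reference.
Source V1 fixes V_0 = 10 V.
KCL at each unknown node (sum of currents leaving = 0; resistances in Ω):
  Node 1: (V_1 - 10)/7.5 + (V_1 - 0)/300 + (V_1 - V_3)/3.6 = 0
  Node 3: (V_3 - 10)/1200 + (V_3 - 0)/24000 + (V_3 - V_1)/3.6 = 0
Collecting terms (coefficients in siemens):
  0.4144·V_1 - 0.2778·V_3 = 1.333
  0.2787·V_3 - 0.2778·V_1 = 0.008333
Determinant D = (0.4144)(0.2787) - (-0.2778)(-0.2778) = 0.03833
V_1 = [(1.333)(0.2787) - (-0.2778)(0.008333)]/D = 9.755 V
V_3 = [(0.4144)(0.008333) - (1.333)(-0.2778)]/D = 9.754 V
V_th = V_1 - V_3 = 9.755 - 9.754 = 0.0007248 V
Step 2 — R_th: zero the source — replace V1 by a short circuit (node 2 merges into node 0) — and find the resistance seen between A (node 1) and B (node 3).
Reduce the network between node 1 (A) and node 3 (B) by series/parallel combination:
  Rp1 = R1 ‖ R2 (parallel, both between nodes 0 and 1) = 1/(1/7.5 + 1/300) = 7.317 Ω
  Rp2 = R3 ‖ R4 (parallel, both between nodes 0 and 3) = 1/(1/1200 + 1/24000) = 1143 Ω
  Rs1 = Rp1 + Rp2 (series, joined only at node 0) = 7.317 + 1143 = 1150 Ω
  Rp3 = R5 ‖ Rs1 (parallel, both between nodes 1 and 3) = 1/(1/3.6 + 1/1150) = 3.589 Ω
R_th = 3.589 Ω

Final answer: V_th = 0.0007248 V, R_th = 3.589 Ω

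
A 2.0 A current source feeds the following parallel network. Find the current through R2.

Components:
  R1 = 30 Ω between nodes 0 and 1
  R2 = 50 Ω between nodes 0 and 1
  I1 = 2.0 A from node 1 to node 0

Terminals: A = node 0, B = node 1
All resistors sit directly between nodes 0 and 1, so they are in parallel and share one voltage V; the full source current 2 A splits among them.
1/R_par = 1/30 + 1/50 = 0.05333 S  =>  R_par = 18.75 Ω
V = I × R_par = 2 × 18.75 = 37.5 V
I_R2 = V/R2 = 37.5/50 = 0.75 A

Final answer: 0.75 A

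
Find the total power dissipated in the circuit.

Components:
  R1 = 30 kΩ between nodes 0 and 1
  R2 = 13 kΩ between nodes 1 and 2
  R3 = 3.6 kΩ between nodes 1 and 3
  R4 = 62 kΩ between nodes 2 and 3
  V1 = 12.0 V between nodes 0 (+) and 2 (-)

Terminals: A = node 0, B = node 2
Nodal analysis, taking node 2 as the 0 V reference.
Source V1 fixes V_0 = 12 V.
KCL at each unknown node (sum of currents leaving = 0; resistances in Ω):
  Node 1: (V_1 - 12)/30000 + (V_1 - 0)/13000 + (V_1 - V_3)/3600 = 0
  Node 3: (V_3 - V_1)/3600 + (V_3 - 0)/62000 = 0
Collecting terms (coefficients in siemens):
  0.000388·V_1 - 0.0002778·V_3 = 0.0004
  0.0002939·V_3 - 0.0002778·V_1 = 0
Determinant D = (0.000388)(0.0002939) - (-0.0002778)(-0.0002778) = 0.00000003689
V_1 = [(0.0004)(0.0002939) - (-0.0002778)(0)]/D = 3.187 V
V_3 = [(0.000388)(0) - (0.0004)(-0.0002778)]/D = 3.012 V
Power in each resistor, P = (ΔV)²/R:
  P_R1 = (12 - 3.187)²/30000 = 0.002589 W
  P_R2 = (3.187 - 0)²/13000 = 0.0007814 W
  P_R3 = (3.187 - 3.012)²/3600 = 0.000008498 W
  P_R4 = (0 - 3.012)²/62000 = 0.0001464 W
P_total = P_R1 + P_R2 + P_R3 + P_R4 = 0.003525 W

Final answer: 0.003525 W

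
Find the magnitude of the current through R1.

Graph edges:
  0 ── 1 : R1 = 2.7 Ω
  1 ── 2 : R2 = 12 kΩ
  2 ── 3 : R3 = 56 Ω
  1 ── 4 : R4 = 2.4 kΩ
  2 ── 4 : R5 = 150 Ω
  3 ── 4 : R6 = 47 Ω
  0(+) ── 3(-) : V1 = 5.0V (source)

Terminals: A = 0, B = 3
Nodal analysis, taking node 3 as the 0 V reference.
Source V1 fixes V_0 = 5 V.
KCL at each unknown node (sum of currents leaving = 0; resistances in Ω):
  Node 1: (V_1 - 5)/2.7 + (V_1 - V_2)/12000 + (V_1 - V_4)/2400 = 0
  Node 2: (V_2 - V_1)/12000 + (V_2 - 0)/56 + (V_2 - V_4)/150 = 0
  Node 4: (V_4 - V_1)/2400 + (V_4 - V_2)/150 + (V_4 - 0)/47 = 0
Collecting terms (coefficients in siemens):
  0.3709·V_1 - 0.00008333·V_2 - 0.0004167·V_4 = 1.852
  0.02461·V_2 - 0.00008333·V_1 - 0.006667·V_4 = 0
  0.02836·V_4 - 0.0004167·V_1 - 0.006667·V_2 = 0
Solving these 3 simultaneous equations (Gaussian elimination) gives:
  V_1 = 4.993 V, V_2 = 0.03929 V, V_4 = 0.0826 V
I_R1 = (V_0 - V_1)/R1 = (5 - 4.993)/2.7 = 0.002459 A
|I_R1| = 0.002459 A

Final answer: |I_R1| = 0.002459 A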